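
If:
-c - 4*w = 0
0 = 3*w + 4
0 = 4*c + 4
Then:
No Solution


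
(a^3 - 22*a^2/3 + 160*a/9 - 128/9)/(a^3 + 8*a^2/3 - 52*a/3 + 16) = (9*a^2 - 48*a + 64)/(3*(3*a^2 + 14*a - 24))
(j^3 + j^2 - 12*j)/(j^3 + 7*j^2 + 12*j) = (j - 3)/(j + 3)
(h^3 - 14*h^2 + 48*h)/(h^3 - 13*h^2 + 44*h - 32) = h*(h - 6)/(h^2 - 5*h + 4)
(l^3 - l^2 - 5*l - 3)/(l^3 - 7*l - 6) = (l + 1)/(l + 2)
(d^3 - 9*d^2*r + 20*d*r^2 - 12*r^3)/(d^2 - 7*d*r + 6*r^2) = d - 2*r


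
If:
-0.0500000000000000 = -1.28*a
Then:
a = 0.04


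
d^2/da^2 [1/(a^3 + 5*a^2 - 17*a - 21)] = 2*(-(3*a + 5)*(a^3 + 5*a^2 - 17*a - 21) + (3*a^2 + 10*a - 17)^2)/(a^3 + 5*a^2 - 17*a - 21)^3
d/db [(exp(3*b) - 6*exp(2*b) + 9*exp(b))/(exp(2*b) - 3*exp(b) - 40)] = (exp(4*b) - 6*exp(3*b) - 111*exp(2*b) + 480*exp(b) - 360)*exp(b)/(exp(4*b) - 6*exp(3*b) - 71*exp(2*b) + 240*exp(b) + 1600)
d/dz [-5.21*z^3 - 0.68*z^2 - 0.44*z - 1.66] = -15.63*z^2 - 1.36*z - 0.44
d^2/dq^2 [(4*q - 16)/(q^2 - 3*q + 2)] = 8*((7 - 3*q)*(q^2 - 3*q + 2) + (q - 4)*(2*q - 3)^2)/(q^2 - 3*q + 2)^3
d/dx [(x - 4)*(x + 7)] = 2*x + 3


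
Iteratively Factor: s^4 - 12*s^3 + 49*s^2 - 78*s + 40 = (s - 5)*(s^3 - 7*s^2 + 14*s - 8) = (s - 5)*(s - 4)*(s^2 - 3*s + 2) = (s - 5)*(s - 4)*(s - 2)*(s - 1)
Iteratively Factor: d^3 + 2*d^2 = (d + 2)*(d^2) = d*(d + 2)*(d)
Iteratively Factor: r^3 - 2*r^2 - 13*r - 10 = (r - 5)*(r^2 + 3*r + 2) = (r - 5)*(r + 1)*(r + 2)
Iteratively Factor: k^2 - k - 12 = (k - 4)*(k + 3)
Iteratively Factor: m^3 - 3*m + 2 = (m + 2)*(m^2 - 2*m + 1) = (m - 1)*(m + 2)*(m - 1)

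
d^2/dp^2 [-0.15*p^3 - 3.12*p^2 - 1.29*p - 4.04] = -0.9*p - 6.24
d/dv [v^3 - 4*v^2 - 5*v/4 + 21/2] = 3*v^2 - 8*v - 5/4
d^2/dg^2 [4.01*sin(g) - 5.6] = -4.01*sin(g)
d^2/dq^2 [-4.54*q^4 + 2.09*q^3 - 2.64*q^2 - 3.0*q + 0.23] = -54.48*q^2 + 12.54*q - 5.28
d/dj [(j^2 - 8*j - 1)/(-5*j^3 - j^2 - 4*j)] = (5*j^4 - 80*j^3 - 27*j^2 - 2*j - 4)/(j^2*(25*j^4 + 10*j^3 + 41*j^2 + 8*j + 16))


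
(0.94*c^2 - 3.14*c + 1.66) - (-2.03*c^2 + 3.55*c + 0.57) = 2.97*c^2 - 6.69*c + 1.09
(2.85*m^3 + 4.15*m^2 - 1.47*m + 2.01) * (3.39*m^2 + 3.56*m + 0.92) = 9.6615*m^5 + 24.2145*m^4 + 12.4127*m^3 + 5.3987*m^2 + 5.8032*m + 1.8492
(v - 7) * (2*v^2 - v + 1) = 2*v^3 - 15*v^2 + 8*v - 7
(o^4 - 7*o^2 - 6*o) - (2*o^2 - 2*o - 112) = o^4 - 9*o^2 - 4*o + 112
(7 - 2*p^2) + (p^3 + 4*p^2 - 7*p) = p^3 + 2*p^2 - 7*p + 7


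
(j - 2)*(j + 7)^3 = j^4 + 19*j^3 + 105*j^2 + 49*j - 686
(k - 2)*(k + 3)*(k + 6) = k^3 + 7*k^2 - 36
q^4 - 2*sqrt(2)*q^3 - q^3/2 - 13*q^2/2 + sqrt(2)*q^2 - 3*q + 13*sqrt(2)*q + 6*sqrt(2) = (q - 3)*(q + 1/2)*(q + 2)*(q - 2*sqrt(2))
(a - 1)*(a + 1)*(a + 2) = a^3 + 2*a^2 - a - 2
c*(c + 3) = c^2 + 3*c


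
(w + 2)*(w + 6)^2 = w^3 + 14*w^2 + 60*w + 72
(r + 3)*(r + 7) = r^2 + 10*r + 21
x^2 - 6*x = x*(x - 6)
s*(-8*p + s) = -8*p*s + s^2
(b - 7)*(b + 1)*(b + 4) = b^3 - 2*b^2 - 31*b - 28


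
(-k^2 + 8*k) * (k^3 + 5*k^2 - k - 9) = -k^5 + 3*k^4 + 41*k^3 + k^2 - 72*k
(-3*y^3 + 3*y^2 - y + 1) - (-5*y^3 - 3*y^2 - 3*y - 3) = 2*y^3 + 6*y^2 + 2*y + 4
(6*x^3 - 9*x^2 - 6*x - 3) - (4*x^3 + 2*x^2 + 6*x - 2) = 2*x^3 - 11*x^2 - 12*x - 1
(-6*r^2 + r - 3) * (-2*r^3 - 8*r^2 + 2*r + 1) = 12*r^5 + 46*r^4 - 14*r^3 + 20*r^2 - 5*r - 3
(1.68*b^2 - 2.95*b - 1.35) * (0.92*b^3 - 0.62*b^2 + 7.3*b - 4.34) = 1.5456*b^5 - 3.7556*b^4 + 12.851*b^3 - 27.9892*b^2 + 2.948*b + 5.859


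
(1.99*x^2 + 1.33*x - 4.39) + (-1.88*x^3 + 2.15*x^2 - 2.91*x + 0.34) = -1.88*x^3 + 4.14*x^2 - 1.58*x - 4.05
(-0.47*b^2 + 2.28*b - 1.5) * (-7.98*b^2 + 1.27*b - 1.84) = 3.7506*b^4 - 18.7913*b^3 + 15.7304*b^2 - 6.1002*b + 2.76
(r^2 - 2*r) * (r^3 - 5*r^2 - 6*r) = r^5 - 7*r^4 + 4*r^3 + 12*r^2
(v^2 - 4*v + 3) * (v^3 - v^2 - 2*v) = v^5 - 5*v^4 + 5*v^3 + 5*v^2 - 6*v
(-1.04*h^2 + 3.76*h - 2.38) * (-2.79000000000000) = 2.9016*h^2 - 10.4904*h + 6.6402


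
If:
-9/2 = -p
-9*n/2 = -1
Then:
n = 2/9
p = 9/2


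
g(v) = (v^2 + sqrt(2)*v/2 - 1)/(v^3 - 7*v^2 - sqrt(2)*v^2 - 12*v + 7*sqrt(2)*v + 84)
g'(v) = (2*v + sqrt(2)/2)/(v^3 - 7*v^2 - sqrt(2)*v^2 - 12*v + 7*sqrt(2)*v + 84) + (v^2 + sqrt(2)*v/2 - 1)*(-3*v^2 + 2*sqrt(2)*v + 14*v - 7*sqrt(2) + 12)/(v^3 - 7*v^2 - sqrt(2)*v^2 - 12*v + 7*sqrt(2)*v + 84)^2 = ((4*v + sqrt(2))*(v^3 - 7*v^2 - sqrt(2)*v^2 - 12*v + 7*sqrt(2)*v + 84) + (2*v^2 + sqrt(2)*v - 2)*(-3*v^2 + 2*sqrt(2)*v + 14*v - 7*sqrt(2) + 12))/(2*(v^3 - 7*v^2 - sqrt(2)*v^2 - 12*v + 7*sqrt(2)*v + 84)^2)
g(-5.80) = -0.07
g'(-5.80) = -0.00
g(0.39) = -0.00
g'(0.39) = 0.02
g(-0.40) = -0.01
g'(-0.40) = 0.00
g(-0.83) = -0.01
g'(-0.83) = -0.01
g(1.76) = 0.06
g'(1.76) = 0.09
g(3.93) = 2.66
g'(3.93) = 10.29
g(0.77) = 0.00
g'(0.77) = 0.03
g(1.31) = 0.02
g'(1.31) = 0.05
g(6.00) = -2.53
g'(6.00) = -1.62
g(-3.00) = -0.47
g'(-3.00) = -2.44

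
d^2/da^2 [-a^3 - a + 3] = -6*a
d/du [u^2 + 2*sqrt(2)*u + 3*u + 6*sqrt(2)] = 2*u + 2*sqrt(2) + 3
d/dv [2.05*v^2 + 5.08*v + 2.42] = 4.1*v + 5.08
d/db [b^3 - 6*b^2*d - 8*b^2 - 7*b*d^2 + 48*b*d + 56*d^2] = 3*b^2 - 12*b*d - 16*b - 7*d^2 + 48*d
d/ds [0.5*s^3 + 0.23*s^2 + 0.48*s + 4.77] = 1.5*s^2 + 0.46*s + 0.48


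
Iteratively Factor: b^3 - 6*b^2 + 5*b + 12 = (b + 1)*(b^2 - 7*b + 12) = (b - 3)*(b + 1)*(b - 4)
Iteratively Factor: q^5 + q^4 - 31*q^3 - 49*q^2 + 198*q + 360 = (q + 3)*(q^4 - 2*q^3 - 25*q^2 + 26*q + 120) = (q - 3)*(q + 3)*(q^3 + q^2 - 22*q - 40) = (q - 3)*(q + 2)*(q + 3)*(q^2 - q - 20) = (q - 5)*(q - 3)*(q + 2)*(q + 3)*(q + 4)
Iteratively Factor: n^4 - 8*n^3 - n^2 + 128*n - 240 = (n - 4)*(n^3 - 4*n^2 - 17*n + 60) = (n - 5)*(n - 4)*(n^2 + n - 12) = (n - 5)*(n - 4)*(n + 4)*(n - 3)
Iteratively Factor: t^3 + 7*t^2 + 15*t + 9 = (t + 3)*(t^2 + 4*t + 3) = (t + 1)*(t + 3)*(t + 3)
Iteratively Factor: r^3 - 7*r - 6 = (r + 2)*(r^2 - 2*r - 3) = (r + 1)*(r + 2)*(r - 3)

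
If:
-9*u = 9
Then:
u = -1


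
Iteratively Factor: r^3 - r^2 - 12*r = (r)*(r^2 - r - 12) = r*(r + 3)*(r - 4)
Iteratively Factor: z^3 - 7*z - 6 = (z + 1)*(z^2 - z - 6) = (z - 3)*(z + 1)*(z + 2)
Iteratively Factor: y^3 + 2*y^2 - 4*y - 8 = (y - 2)*(y^2 + 4*y + 4) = (y - 2)*(y + 2)*(y + 2)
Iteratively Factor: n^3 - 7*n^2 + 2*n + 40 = (n - 5)*(n^2 - 2*n - 8) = (n - 5)*(n + 2)*(n - 4)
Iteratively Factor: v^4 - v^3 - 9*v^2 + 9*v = (v + 3)*(v^3 - 4*v^2 + 3*v) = (v - 3)*(v + 3)*(v^2 - v) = v*(v - 3)*(v + 3)*(v - 1)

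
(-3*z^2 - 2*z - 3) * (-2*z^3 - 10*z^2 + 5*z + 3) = 6*z^5 + 34*z^4 + 11*z^3 + 11*z^2 - 21*z - 9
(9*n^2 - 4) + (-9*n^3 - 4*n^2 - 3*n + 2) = -9*n^3 + 5*n^2 - 3*n - 2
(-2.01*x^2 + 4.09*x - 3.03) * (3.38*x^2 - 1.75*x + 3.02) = -6.7938*x^4 + 17.3417*x^3 - 23.4691*x^2 + 17.6543*x - 9.1506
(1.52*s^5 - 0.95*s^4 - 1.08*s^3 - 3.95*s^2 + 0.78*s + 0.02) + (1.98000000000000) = 1.52*s^5 - 0.95*s^4 - 1.08*s^3 - 3.95*s^2 + 0.78*s + 2.0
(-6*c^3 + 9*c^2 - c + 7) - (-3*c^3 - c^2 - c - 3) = -3*c^3 + 10*c^2 + 10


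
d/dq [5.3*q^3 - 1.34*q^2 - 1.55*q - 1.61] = 15.9*q^2 - 2.68*q - 1.55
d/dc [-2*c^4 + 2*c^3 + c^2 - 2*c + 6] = -8*c^3 + 6*c^2 + 2*c - 2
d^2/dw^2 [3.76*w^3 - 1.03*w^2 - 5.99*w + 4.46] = 22.56*w - 2.06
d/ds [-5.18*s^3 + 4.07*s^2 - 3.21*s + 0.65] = -15.54*s^2 + 8.14*s - 3.21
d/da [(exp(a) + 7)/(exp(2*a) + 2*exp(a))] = (-exp(2*a) - 14*exp(a) - 14)*exp(-a)/(exp(2*a) + 4*exp(a) + 4)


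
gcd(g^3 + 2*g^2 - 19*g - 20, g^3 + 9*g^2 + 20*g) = g + 5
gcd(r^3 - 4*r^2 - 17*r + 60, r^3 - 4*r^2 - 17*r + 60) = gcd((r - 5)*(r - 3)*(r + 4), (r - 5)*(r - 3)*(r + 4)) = r^3 - 4*r^2 - 17*r + 60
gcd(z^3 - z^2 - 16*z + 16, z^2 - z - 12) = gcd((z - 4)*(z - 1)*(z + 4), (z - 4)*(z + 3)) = z - 4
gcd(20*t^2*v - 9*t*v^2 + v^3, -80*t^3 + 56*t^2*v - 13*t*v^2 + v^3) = 20*t^2 - 9*t*v + v^2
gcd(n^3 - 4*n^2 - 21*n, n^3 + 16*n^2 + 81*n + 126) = n + 3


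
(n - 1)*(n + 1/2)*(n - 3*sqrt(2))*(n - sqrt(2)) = n^4 - 4*sqrt(2)*n^3 - n^3/2 + 2*sqrt(2)*n^2 + 11*n^2/2 - 3*n + 2*sqrt(2)*n - 3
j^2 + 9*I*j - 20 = (j + 4*I)*(j + 5*I)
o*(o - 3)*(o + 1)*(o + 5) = o^4 + 3*o^3 - 13*o^2 - 15*o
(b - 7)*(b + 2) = b^2 - 5*b - 14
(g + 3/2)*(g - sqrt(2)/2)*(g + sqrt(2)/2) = g^3 + 3*g^2/2 - g/2 - 3/4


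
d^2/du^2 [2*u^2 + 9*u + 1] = 4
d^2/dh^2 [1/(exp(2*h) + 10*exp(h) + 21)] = 2*(4*(exp(h) + 5)^2*exp(h) - (2*exp(h) + 5)*(exp(2*h) + 10*exp(h) + 21))*exp(h)/(exp(2*h) + 10*exp(h) + 21)^3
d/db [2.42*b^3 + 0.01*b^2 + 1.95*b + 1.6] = 7.26*b^2 + 0.02*b + 1.95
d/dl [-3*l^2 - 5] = -6*l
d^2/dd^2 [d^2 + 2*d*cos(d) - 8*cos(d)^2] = -2*d*cos(d) - 32*sin(d)^2 - 4*sin(d) + 18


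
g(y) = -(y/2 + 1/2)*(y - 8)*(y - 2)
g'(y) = -(y/2 + 1/2)*(y - 8) - (y/2 + 1/2)*(y - 2) - (y - 8)*(y - 2)/2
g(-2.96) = 53.27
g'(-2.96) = -42.78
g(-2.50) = 35.44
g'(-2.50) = -34.88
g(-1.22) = 3.27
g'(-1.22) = -16.21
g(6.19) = 27.26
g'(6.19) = -4.76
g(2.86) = 8.53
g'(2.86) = 10.47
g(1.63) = -3.10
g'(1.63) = 7.68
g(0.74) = -7.96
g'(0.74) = 2.84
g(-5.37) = 215.30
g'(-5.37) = -94.59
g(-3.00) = 55.00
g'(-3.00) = -43.50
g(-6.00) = 280.00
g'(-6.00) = -111.00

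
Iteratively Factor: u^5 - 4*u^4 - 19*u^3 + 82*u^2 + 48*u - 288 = (u + 2)*(u^4 - 6*u^3 - 7*u^2 + 96*u - 144) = (u + 2)*(u + 4)*(u^3 - 10*u^2 + 33*u - 36) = (u - 3)*(u + 2)*(u + 4)*(u^2 - 7*u + 12) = (u - 4)*(u - 3)*(u + 2)*(u + 4)*(u - 3)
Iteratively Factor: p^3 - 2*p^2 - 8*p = (p + 2)*(p^2 - 4*p) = (p - 4)*(p + 2)*(p)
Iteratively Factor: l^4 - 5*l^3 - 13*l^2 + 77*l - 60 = (l + 4)*(l^3 - 9*l^2 + 23*l - 15) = (l - 5)*(l + 4)*(l^2 - 4*l + 3) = (l - 5)*(l - 1)*(l + 4)*(l - 3)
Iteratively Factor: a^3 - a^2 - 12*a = (a + 3)*(a^2 - 4*a) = a*(a + 3)*(a - 4)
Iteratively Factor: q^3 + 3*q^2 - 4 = (q + 2)*(q^2 + q - 2) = (q - 1)*(q + 2)*(q + 2)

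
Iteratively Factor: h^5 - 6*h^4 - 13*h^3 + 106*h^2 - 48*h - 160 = (h + 1)*(h^4 - 7*h^3 - 6*h^2 + 112*h - 160) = (h - 4)*(h + 1)*(h^3 - 3*h^2 - 18*h + 40) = (h - 4)*(h + 1)*(h + 4)*(h^2 - 7*h + 10) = (h - 4)*(h - 2)*(h + 1)*(h + 4)*(h - 5)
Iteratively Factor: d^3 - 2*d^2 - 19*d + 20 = (d - 5)*(d^2 + 3*d - 4) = (d - 5)*(d + 4)*(d - 1)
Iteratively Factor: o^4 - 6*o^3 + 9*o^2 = (o - 3)*(o^3 - 3*o^2) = o*(o - 3)*(o^2 - 3*o) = o*(o - 3)^2*(o)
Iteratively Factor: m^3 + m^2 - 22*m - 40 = (m + 4)*(m^2 - 3*m - 10) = (m + 2)*(m + 4)*(m - 5)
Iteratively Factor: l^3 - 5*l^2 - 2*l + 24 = (l - 3)*(l^2 - 2*l - 8) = (l - 4)*(l - 3)*(l + 2)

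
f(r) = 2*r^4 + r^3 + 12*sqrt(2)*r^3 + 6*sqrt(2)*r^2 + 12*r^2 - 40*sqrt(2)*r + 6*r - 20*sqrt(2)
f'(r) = 8*r^3 + 3*r^2 + 36*sqrt(2)*r^2 + 12*sqrt(2)*r + 24*r - 40*sqrt(2) + 6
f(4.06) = 1850.15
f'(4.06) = 1539.82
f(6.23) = 7810.01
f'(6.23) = 4231.58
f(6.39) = 8508.39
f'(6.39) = 4499.90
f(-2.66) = 13.08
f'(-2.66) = 71.34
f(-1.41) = 41.27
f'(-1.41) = -23.58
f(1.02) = -37.32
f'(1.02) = 55.80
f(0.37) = -43.24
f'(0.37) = -27.62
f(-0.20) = -17.49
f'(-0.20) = -56.67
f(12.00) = 74839.91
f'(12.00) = 22028.36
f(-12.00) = 13947.29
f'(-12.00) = -6602.93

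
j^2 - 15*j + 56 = (j - 8)*(j - 7)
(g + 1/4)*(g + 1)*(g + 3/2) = g^3 + 11*g^2/4 + 17*g/8 + 3/8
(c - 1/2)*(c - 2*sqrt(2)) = c^2 - 2*sqrt(2)*c - c/2 + sqrt(2)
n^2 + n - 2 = (n - 1)*(n + 2)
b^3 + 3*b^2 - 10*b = b*(b - 2)*(b + 5)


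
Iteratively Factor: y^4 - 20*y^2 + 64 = (y + 4)*(y^3 - 4*y^2 - 4*y + 16) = (y - 2)*(y + 4)*(y^2 - 2*y - 8) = (y - 4)*(y - 2)*(y + 4)*(y + 2)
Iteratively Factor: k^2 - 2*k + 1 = (k - 1)*(k - 1)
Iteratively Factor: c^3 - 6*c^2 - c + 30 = (c + 2)*(c^2 - 8*c + 15) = (c - 3)*(c + 2)*(c - 5)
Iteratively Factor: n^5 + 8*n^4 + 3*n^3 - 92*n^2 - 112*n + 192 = (n - 3)*(n^4 + 11*n^3 + 36*n^2 + 16*n - 64) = (n - 3)*(n + 4)*(n^3 + 7*n^2 + 8*n - 16) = (n - 3)*(n + 4)^2*(n^2 + 3*n - 4) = (n - 3)*(n + 4)^3*(n - 1)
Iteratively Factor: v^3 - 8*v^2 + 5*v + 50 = (v + 2)*(v^2 - 10*v + 25) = (v - 5)*(v + 2)*(v - 5)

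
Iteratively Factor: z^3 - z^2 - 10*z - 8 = (z + 2)*(z^2 - 3*z - 4) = (z - 4)*(z + 2)*(z + 1)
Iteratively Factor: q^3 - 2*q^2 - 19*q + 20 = (q + 4)*(q^2 - 6*q + 5) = (q - 1)*(q + 4)*(q - 5)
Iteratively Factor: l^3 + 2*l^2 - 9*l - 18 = (l - 3)*(l^2 + 5*l + 6) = (l - 3)*(l + 3)*(l + 2)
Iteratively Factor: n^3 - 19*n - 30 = (n - 5)*(n^2 + 5*n + 6) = (n - 5)*(n + 2)*(n + 3)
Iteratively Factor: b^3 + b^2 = (b)*(b^2 + b) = b*(b + 1)*(b)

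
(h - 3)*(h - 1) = h^2 - 4*h + 3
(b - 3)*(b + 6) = b^2 + 3*b - 18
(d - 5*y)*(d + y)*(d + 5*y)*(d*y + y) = d^4*y + d^3*y^2 + d^3*y - 25*d^2*y^3 + d^2*y^2 - 25*d*y^4 - 25*d*y^3 - 25*y^4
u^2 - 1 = (u - 1)*(u + 1)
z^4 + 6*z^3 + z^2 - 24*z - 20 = (z - 2)*(z + 1)*(z + 2)*(z + 5)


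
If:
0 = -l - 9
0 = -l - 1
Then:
No Solution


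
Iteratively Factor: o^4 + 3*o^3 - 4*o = (o)*(o^3 + 3*o^2 - 4) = o*(o - 1)*(o^2 + 4*o + 4) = o*(o - 1)*(o + 2)*(o + 2)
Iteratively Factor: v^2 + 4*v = (v)*(v + 4)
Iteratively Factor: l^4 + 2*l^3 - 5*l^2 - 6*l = (l - 2)*(l^3 + 4*l^2 + 3*l) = l*(l - 2)*(l^2 + 4*l + 3) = l*(l - 2)*(l + 3)*(l + 1)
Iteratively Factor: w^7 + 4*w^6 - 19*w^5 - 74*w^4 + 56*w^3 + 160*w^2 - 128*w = (w)*(w^6 + 4*w^5 - 19*w^4 - 74*w^3 + 56*w^2 + 160*w - 128) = w*(w + 2)*(w^5 + 2*w^4 - 23*w^3 - 28*w^2 + 112*w - 64) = w*(w - 1)*(w + 2)*(w^4 + 3*w^3 - 20*w^2 - 48*w + 64) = w*(w - 1)*(w + 2)*(w + 4)*(w^3 - w^2 - 16*w + 16) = w*(w - 1)^2*(w + 2)*(w + 4)*(w^2 - 16) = w*(w - 1)^2*(w + 2)*(w + 4)^2*(w - 4)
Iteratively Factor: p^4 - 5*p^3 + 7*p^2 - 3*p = (p - 1)*(p^3 - 4*p^2 + 3*p) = (p - 1)^2*(p^2 - 3*p) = (p - 3)*(p - 1)^2*(p)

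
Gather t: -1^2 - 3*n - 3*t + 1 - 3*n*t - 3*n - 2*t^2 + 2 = -6*n - 2*t^2 + t*(-3*n - 3) + 2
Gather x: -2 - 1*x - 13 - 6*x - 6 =-7*x - 21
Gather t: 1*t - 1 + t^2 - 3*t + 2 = t^2 - 2*t + 1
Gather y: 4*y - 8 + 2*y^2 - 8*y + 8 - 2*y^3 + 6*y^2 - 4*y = -2*y^3 + 8*y^2 - 8*y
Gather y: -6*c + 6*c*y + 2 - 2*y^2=6*c*y - 6*c - 2*y^2 + 2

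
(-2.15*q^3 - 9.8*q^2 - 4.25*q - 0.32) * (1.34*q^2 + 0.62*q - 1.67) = -2.881*q^5 - 14.465*q^4 - 8.1805*q^3 + 13.3022*q^2 + 6.8991*q + 0.5344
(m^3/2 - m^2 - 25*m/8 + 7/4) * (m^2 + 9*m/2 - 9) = m^5/2 + 5*m^4/4 - 97*m^3/8 - 53*m^2/16 + 36*m - 63/4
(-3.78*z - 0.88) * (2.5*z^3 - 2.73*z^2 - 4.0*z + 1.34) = -9.45*z^4 + 8.1194*z^3 + 17.5224*z^2 - 1.5452*z - 1.1792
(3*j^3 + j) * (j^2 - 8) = 3*j^5 - 23*j^3 - 8*j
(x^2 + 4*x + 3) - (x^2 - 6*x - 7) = 10*x + 10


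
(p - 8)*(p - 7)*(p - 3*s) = p^3 - 3*p^2*s - 15*p^2 + 45*p*s + 56*p - 168*s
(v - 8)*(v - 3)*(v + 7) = v^3 - 4*v^2 - 53*v + 168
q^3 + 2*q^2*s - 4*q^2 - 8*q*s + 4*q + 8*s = (q - 2)^2*(q + 2*s)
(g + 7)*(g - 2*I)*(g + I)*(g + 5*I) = g^4 + 7*g^3 + 4*I*g^3 + 7*g^2 + 28*I*g^2 + 49*g + 10*I*g + 70*I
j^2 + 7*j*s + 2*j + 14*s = (j + 2)*(j + 7*s)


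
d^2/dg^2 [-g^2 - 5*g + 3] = -2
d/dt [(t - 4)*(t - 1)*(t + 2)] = 3*t^2 - 6*t - 6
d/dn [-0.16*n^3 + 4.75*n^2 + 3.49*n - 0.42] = -0.48*n^2 + 9.5*n + 3.49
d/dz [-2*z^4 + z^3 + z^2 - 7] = z*(-8*z^2 + 3*z + 2)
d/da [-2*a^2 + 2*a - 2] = 2 - 4*a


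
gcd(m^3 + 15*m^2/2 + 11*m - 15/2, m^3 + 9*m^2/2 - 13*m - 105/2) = m^2 + 8*m + 15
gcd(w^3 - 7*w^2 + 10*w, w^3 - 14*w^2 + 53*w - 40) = w - 5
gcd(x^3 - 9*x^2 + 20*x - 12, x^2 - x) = x - 1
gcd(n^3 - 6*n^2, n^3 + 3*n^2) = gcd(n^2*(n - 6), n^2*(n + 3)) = n^2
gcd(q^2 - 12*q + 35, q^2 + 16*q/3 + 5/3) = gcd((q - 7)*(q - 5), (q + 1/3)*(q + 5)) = 1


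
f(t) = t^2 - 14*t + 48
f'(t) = 2*t - 14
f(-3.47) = 108.62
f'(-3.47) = -20.94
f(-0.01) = 48.14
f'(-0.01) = -14.02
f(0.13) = 46.20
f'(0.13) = -13.74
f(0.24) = 44.70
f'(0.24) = -13.52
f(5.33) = 1.79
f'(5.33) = -3.34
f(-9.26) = 263.39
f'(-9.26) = -32.52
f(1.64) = 27.73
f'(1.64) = -10.72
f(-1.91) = 78.39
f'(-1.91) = -17.82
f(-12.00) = 360.00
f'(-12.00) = -38.00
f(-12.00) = 360.00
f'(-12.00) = -38.00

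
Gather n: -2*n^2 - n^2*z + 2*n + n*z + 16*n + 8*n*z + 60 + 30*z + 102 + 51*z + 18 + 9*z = n^2*(-z - 2) + n*(9*z + 18) + 90*z + 180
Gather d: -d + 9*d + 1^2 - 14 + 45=8*d + 32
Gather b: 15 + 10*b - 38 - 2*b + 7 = 8*b - 16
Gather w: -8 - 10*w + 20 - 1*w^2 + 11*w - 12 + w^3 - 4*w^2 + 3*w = w^3 - 5*w^2 + 4*w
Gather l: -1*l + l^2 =l^2 - l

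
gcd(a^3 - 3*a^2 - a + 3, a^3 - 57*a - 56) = a + 1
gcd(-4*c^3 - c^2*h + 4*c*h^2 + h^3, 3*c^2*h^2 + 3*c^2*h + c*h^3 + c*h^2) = 1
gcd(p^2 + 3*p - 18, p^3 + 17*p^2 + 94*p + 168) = p + 6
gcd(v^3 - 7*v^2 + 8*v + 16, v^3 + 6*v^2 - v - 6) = v + 1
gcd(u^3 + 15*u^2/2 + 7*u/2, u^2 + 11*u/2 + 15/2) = 1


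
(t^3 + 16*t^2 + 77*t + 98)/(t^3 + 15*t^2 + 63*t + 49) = (t + 2)/(t + 1)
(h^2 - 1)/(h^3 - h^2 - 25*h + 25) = (h + 1)/(h^2 - 25)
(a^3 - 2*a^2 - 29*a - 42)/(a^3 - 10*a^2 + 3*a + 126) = (a + 2)/(a - 6)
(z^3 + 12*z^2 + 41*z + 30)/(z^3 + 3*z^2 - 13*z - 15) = (z + 6)/(z - 3)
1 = 1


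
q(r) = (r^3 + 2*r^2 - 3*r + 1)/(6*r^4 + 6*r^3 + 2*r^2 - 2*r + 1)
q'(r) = (3*r^2 + 4*r - 3)/(6*r^4 + 6*r^3 + 2*r^2 - 2*r + 1) + (-24*r^3 - 18*r^2 - 4*r + 2)*(r^3 + 2*r^2 - 3*r + 1)/(6*r^4 + 6*r^3 + 2*r^2 - 2*r + 1)^2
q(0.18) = 0.71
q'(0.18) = -2.39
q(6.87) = 0.03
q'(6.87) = -0.00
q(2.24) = 0.07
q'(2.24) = -0.02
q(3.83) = 0.05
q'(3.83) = -0.01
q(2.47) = 0.06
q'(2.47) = -0.02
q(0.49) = 0.08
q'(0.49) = -0.58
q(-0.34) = 1.26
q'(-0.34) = -0.69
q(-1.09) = 0.86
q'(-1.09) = 1.59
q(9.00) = 0.02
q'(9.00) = 0.00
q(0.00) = 1.00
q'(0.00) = -1.00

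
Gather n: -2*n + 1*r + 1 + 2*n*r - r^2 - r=n*(2*r - 2) - r^2 + 1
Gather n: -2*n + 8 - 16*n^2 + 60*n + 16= -16*n^2 + 58*n + 24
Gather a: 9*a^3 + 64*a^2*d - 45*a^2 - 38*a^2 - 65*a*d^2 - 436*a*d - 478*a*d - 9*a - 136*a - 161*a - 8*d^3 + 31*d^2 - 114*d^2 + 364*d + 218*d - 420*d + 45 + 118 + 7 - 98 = 9*a^3 + a^2*(64*d - 83) + a*(-65*d^2 - 914*d - 306) - 8*d^3 - 83*d^2 + 162*d + 72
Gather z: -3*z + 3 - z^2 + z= -z^2 - 2*z + 3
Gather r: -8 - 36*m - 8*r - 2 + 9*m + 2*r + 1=-27*m - 6*r - 9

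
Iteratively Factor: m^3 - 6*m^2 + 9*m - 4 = (m - 4)*(m^2 - 2*m + 1) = (m - 4)*(m - 1)*(m - 1)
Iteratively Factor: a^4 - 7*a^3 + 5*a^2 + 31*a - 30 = (a - 1)*(a^3 - 6*a^2 - a + 30) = (a - 1)*(a + 2)*(a^2 - 8*a + 15) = (a - 5)*(a - 1)*(a + 2)*(a - 3)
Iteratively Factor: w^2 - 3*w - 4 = (w - 4)*(w + 1)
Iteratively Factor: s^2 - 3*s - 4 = (s - 4)*(s + 1)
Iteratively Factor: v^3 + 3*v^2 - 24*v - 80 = (v + 4)*(v^2 - v - 20) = (v + 4)^2*(v - 5)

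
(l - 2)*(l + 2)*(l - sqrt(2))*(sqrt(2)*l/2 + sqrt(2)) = sqrt(2)*l^4/2 - l^3 + sqrt(2)*l^3 - 2*sqrt(2)*l^2 - 2*l^2 - 4*sqrt(2)*l + 4*l + 8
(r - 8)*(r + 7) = r^2 - r - 56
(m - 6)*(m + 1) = m^2 - 5*m - 6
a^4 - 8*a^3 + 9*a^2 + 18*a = a*(a - 6)*(a - 3)*(a + 1)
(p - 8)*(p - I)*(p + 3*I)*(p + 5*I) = p^4 - 8*p^3 + 7*I*p^3 - 7*p^2 - 56*I*p^2 + 56*p + 15*I*p - 120*I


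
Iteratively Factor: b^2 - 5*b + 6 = (b - 3)*(b - 2)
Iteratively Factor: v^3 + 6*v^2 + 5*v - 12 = (v + 3)*(v^2 + 3*v - 4) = (v + 3)*(v + 4)*(v - 1)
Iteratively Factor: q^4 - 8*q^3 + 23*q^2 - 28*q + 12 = (q - 2)*(q^3 - 6*q^2 + 11*q - 6) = (q - 2)^2*(q^2 - 4*q + 3) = (q - 3)*(q - 2)^2*(q - 1)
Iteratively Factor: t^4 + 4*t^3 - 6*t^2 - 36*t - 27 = (t + 3)*(t^3 + t^2 - 9*t - 9) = (t - 3)*(t + 3)*(t^2 + 4*t + 3) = (t - 3)*(t + 1)*(t + 3)*(t + 3)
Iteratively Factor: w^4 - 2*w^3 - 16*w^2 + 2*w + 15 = (w - 5)*(w^3 + 3*w^2 - w - 3) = (w - 5)*(w - 1)*(w^2 + 4*w + 3) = (w - 5)*(w - 1)*(w + 3)*(w + 1)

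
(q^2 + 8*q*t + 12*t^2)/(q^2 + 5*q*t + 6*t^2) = (q + 6*t)/(q + 3*t)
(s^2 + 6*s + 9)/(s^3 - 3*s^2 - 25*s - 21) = (s + 3)/(s^2 - 6*s - 7)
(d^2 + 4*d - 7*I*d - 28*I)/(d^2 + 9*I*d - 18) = (d^2 + d*(4 - 7*I) - 28*I)/(d^2 + 9*I*d - 18)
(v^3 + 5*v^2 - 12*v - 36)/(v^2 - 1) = (v^3 + 5*v^2 - 12*v - 36)/(v^2 - 1)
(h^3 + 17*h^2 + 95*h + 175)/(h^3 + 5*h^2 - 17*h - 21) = (h^2 + 10*h + 25)/(h^2 - 2*h - 3)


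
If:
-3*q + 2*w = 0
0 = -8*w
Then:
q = 0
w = 0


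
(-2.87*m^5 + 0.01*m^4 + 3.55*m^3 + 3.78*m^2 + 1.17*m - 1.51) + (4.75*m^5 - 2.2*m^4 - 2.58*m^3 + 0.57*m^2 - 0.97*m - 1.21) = 1.88*m^5 - 2.19*m^4 + 0.97*m^3 + 4.35*m^2 + 0.2*m - 2.72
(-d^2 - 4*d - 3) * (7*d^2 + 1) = -7*d^4 - 28*d^3 - 22*d^2 - 4*d - 3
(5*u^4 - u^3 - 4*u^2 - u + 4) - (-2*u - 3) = 5*u^4 - u^3 - 4*u^2 + u + 7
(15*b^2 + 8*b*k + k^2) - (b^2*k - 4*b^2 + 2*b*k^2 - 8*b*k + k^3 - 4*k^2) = -b^2*k + 19*b^2 - 2*b*k^2 + 16*b*k - k^3 + 5*k^2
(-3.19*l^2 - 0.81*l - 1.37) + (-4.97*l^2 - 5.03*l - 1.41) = -8.16*l^2 - 5.84*l - 2.78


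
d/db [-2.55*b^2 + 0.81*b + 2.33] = 0.81 - 5.1*b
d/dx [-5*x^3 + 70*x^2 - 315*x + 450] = -15*x^2 + 140*x - 315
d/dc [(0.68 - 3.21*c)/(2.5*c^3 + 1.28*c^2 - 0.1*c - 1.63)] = (16.05*c^3 - 0.9912*c^2 - 1.7408*c + 5.3003)/(6.25*c^6 + 6.4*c^5 + 1.1384*c^4 - 8.406*c^3 - 4.1628*c^2 + 0.326*c + 2.6569)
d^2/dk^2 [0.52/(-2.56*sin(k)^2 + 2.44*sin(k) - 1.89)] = (13.631488*sin(k)^4 - 9.744384*sin(k)^3 - 27.415232*sin(k)^2 + 21.8868*sin(k) - 1.159808)/(2.56*sin(k)^2 - 2.44*sin(k) + 1.89)^3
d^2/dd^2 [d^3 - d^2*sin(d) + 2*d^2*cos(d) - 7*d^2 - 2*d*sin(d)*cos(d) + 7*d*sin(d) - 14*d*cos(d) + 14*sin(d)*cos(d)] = d^2*sin(d) - 2*d^2*cos(d) - 15*d*sin(d) + 4*d*sin(2*d) + 10*d*cos(d) + 6*d + 26*sin(d) - 28*sin(2*d) + 18*cos(d) - 4*cos(2*d) - 14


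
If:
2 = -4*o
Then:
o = -1/2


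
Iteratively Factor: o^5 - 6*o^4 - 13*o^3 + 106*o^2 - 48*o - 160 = (o - 2)*(o^4 - 4*o^3 - 21*o^2 + 64*o + 80) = (o - 2)*(o + 1)*(o^3 - 5*o^2 - 16*o + 80) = (o - 5)*(o - 2)*(o + 1)*(o^2 - 16) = (o - 5)*(o - 2)*(o + 1)*(o + 4)*(o - 4)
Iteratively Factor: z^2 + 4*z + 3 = (z + 1)*(z + 3)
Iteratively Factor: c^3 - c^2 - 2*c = (c - 2)*(c^2 + c) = (c - 2)*(c + 1)*(c)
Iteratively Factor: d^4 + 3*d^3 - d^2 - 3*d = (d - 1)*(d^3 + 4*d^2 + 3*d) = d*(d - 1)*(d^2 + 4*d + 3) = d*(d - 1)*(d + 3)*(d + 1)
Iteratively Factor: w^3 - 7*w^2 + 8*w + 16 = (w + 1)*(w^2 - 8*w + 16) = (w - 4)*(w + 1)*(w - 4)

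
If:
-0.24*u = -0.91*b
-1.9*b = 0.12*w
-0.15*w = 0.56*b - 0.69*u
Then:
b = 0.00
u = 0.00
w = 0.00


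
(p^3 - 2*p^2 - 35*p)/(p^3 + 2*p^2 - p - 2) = p*(p^2 - 2*p - 35)/(p^3 + 2*p^2 - p - 2)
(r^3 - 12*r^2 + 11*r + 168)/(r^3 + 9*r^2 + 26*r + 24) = (r^2 - 15*r + 56)/(r^2 + 6*r + 8)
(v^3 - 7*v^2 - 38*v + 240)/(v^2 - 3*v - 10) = (v^2 - 2*v - 48)/(v + 2)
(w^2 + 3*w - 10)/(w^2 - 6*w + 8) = (w + 5)/(w - 4)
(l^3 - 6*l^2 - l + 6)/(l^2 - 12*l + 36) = (l^2 - 1)/(l - 6)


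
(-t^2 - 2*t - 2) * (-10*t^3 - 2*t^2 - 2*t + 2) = 10*t^5 + 22*t^4 + 26*t^3 + 6*t^2 - 4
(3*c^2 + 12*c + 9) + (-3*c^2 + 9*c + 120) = 21*c + 129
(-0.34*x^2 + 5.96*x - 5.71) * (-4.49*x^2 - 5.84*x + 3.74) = 1.5266*x^4 - 24.7748*x^3 - 10.4401*x^2 + 55.6368*x - 21.3554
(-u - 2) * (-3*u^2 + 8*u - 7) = 3*u^3 - 2*u^2 - 9*u + 14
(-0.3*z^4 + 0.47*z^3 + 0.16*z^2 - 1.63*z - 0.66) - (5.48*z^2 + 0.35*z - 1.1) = -0.3*z^4 + 0.47*z^3 - 5.32*z^2 - 1.98*z + 0.44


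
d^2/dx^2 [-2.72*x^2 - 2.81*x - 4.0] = -5.44000000000000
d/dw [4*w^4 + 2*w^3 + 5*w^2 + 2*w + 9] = 16*w^3 + 6*w^2 + 10*w + 2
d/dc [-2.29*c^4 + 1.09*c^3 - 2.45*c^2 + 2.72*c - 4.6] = -9.16*c^3 + 3.27*c^2 - 4.9*c + 2.72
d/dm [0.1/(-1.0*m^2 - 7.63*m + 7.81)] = (0.2*m + 0.763)/(1.0*m^2 + 7.63*m - 7.81)^2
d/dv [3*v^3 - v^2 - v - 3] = 9*v^2 - 2*v - 1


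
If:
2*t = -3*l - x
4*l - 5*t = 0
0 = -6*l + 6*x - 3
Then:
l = -5/56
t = -1/14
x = 23/56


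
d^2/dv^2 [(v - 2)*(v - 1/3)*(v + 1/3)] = 6*v - 4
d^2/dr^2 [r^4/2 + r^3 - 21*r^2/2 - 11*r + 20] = 6*r^2 + 6*r - 21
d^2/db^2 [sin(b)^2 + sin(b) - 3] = -sin(b) + 2*cos(2*b)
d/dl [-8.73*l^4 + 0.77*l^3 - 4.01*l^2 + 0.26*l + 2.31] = -34.92*l^3 + 2.31*l^2 - 8.02*l + 0.26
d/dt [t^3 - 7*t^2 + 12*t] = 3*t^2 - 14*t + 12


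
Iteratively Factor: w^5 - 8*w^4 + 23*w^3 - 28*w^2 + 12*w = (w)*(w^4 - 8*w^3 + 23*w^2 - 28*w + 12) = w*(w - 2)*(w^3 - 6*w^2 + 11*w - 6) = w*(w - 2)^2*(w^2 - 4*w + 3) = w*(w - 2)^2*(w - 1)*(w - 3)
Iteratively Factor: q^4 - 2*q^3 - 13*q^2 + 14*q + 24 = (q - 2)*(q^3 - 13*q - 12) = (q - 2)*(q + 3)*(q^2 - 3*q - 4) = (q - 4)*(q - 2)*(q + 3)*(q + 1)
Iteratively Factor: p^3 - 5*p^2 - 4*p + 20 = (p - 2)*(p^2 - 3*p - 10) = (p - 2)*(p + 2)*(p - 5)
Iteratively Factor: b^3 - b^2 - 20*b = (b + 4)*(b^2 - 5*b) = (b - 5)*(b + 4)*(b)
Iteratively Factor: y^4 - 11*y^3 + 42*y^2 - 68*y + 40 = (y - 2)*(y^3 - 9*y^2 + 24*y - 20) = (y - 5)*(y - 2)*(y^2 - 4*y + 4) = (y - 5)*(y - 2)^2*(y - 2)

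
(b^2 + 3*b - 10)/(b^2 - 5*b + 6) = (b + 5)/(b - 3)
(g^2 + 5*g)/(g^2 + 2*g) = (g + 5)/(g + 2)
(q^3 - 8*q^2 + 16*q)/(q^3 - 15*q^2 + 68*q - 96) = q*(q - 4)/(q^2 - 11*q + 24)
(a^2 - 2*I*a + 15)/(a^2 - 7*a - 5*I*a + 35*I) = (a + 3*I)/(a - 7)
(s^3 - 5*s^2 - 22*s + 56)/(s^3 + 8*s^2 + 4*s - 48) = (s - 7)/(s + 6)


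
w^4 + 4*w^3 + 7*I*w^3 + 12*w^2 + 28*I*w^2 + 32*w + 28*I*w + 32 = (w + 2)^2*(w - I)*(w + 8*I)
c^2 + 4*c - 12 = (c - 2)*(c + 6)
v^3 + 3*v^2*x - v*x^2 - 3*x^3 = (v - x)*(v + x)*(v + 3*x)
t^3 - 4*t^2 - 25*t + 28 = (t - 7)*(t - 1)*(t + 4)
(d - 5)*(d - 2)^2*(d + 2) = d^4 - 7*d^3 + 6*d^2 + 28*d - 40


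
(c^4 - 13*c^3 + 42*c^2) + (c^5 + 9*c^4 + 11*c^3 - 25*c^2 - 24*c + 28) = c^5 + 10*c^4 - 2*c^3 + 17*c^2 - 24*c + 28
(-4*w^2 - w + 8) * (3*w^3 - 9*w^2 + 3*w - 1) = -12*w^5 + 33*w^4 + 21*w^3 - 71*w^2 + 25*w - 8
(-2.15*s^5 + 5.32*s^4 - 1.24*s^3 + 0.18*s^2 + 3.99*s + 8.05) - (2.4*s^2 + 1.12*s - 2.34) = -2.15*s^5 + 5.32*s^4 - 1.24*s^3 - 2.22*s^2 + 2.87*s + 10.39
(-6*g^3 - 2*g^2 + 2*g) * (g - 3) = -6*g^4 + 16*g^3 + 8*g^2 - 6*g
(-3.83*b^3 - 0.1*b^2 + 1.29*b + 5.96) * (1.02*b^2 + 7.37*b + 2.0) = -3.9066*b^5 - 28.3291*b^4 - 7.0812*b^3 + 15.3865*b^2 + 46.5052*b + 11.92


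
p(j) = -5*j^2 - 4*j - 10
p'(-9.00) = 86.00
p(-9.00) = -379.00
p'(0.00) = -4.00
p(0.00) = -10.00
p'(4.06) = -44.60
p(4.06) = -108.66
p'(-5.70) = 53.00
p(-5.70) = -149.65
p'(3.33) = -37.30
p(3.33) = -78.76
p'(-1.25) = 8.50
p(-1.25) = -12.81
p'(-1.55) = 11.50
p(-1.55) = -15.81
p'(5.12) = -55.20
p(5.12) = -161.55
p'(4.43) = -48.30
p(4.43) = -125.84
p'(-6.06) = 56.60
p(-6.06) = -169.38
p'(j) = -10*j - 4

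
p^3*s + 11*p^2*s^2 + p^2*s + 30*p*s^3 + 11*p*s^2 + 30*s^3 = (p + 5*s)*(p + 6*s)*(p*s + s)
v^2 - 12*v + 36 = (v - 6)^2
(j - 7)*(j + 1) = j^2 - 6*j - 7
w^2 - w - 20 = (w - 5)*(w + 4)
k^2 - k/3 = k*(k - 1/3)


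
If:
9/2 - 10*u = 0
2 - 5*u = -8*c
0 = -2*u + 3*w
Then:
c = 1/32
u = 9/20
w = 3/10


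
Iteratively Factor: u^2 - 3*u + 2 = (u - 2)*(u - 1)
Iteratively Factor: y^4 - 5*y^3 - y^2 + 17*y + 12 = (y + 1)*(y^3 - 6*y^2 + 5*y + 12) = (y + 1)^2*(y^2 - 7*y + 12) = (y - 4)*(y + 1)^2*(y - 3)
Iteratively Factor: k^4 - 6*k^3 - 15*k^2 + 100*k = (k - 5)*(k^3 - k^2 - 20*k) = k*(k - 5)*(k^2 - k - 20) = k*(k - 5)^2*(k + 4)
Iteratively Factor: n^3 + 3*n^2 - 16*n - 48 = (n - 4)*(n^2 + 7*n + 12) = (n - 4)*(n + 3)*(n + 4)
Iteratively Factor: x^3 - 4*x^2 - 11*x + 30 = (x - 2)*(x^2 - 2*x - 15) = (x - 5)*(x - 2)*(x + 3)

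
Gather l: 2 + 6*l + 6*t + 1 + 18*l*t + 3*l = l*(18*t + 9) + 6*t + 3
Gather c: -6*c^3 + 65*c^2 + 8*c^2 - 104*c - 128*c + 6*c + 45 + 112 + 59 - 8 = -6*c^3 + 73*c^2 - 226*c + 208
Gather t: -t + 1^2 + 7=8 - t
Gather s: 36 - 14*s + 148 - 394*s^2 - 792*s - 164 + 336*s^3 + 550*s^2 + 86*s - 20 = 336*s^3 + 156*s^2 - 720*s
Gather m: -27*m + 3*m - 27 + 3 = -24*m - 24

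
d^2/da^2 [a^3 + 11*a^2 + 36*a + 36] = 6*a + 22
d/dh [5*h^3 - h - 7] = 15*h^2 - 1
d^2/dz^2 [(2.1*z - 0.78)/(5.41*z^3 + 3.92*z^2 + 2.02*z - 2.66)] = (368.77806*z^5 - 6.738696*z^4 - 246.025416*z^3 + 239.584392*z^2 + 26.9766*z - 0.0644159999999987)/(158.340421*z^9 + 344.192856*z^8 + 426.761358*z^7 + 83.708114*z^6 - 179.121636*z^5 - 249.05244*z^4 - 3.298268*z^3 + 50.647464*z^2 + 42.878136*z - 18.821096)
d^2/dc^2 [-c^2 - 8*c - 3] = -2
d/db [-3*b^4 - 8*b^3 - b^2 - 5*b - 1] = -12*b^3 - 24*b^2 - 2*b - 5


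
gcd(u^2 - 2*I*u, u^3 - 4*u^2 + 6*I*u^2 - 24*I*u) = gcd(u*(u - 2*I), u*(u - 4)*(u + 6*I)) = u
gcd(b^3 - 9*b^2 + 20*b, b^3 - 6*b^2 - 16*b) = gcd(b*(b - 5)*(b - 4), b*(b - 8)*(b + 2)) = b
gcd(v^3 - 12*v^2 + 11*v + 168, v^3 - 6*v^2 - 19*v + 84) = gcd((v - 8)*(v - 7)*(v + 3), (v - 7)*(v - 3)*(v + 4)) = v - 7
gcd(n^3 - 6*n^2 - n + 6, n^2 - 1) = n^2 - 1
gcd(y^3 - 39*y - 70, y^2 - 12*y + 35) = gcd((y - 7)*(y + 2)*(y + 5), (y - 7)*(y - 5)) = y - 7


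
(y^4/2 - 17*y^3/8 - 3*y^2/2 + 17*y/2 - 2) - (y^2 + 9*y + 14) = y^4/2 - 17*y^3/8 - 5*y^2/2 - y/2 - 16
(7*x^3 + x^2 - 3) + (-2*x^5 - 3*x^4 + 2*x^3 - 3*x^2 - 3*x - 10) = -2*x^5 - 3*x^4 + 9*x^3 - 2*x^2 - 3*x - 13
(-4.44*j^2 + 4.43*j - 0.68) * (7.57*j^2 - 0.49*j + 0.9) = -33.6108*j^4 + 35.7107*j^3 - 11.3143*j^2 + 4.3202*j - 0.612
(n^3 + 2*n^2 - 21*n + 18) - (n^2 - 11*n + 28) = n^3 + n^2 - 10*n - 10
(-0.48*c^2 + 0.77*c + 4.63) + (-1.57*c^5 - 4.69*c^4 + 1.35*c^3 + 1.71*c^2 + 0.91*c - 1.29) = -1.57*c^5 - 4.69*c^4 + 1.35*c^3 + 1.23*c^2 + 1.68*c + 3.34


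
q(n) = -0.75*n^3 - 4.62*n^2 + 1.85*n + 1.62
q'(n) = -2.25*n^2 - 9.24*n + 1.85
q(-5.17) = -27.79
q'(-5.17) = -10.52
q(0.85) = -0.61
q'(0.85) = -7.63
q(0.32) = 1.71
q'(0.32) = -1.34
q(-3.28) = -27.69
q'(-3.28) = 7.95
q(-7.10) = 24.02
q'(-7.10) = -45.97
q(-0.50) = -0.37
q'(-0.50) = 5.91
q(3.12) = -60.36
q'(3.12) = -48.88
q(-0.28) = 0.76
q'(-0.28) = 4.26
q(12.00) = -1937.46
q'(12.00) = -433.03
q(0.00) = 1.62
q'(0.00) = 1.85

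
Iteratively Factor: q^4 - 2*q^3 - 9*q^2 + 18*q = (q - 3)*(q^3 + q^2 - 6*q) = (q - 3)*(q + 3)*(q^2 - 2*q) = q*(q - 3)*(q + 3)*(q - 2)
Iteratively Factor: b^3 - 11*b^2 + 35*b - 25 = (b - 1)*(b^2 - 10*b + 25) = (b - 5)*(b - 1)*(b - 5)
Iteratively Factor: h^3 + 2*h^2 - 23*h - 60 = (h - 5)*(h^2 + 7*h + 12) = (h - 5)*(h + 4)*(h + 3)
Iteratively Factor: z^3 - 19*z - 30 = (z + 3)*(z^2 - 3*z - 10) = (z - 5)*(z + 3)*(z + 2)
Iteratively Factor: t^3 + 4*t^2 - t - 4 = (t + 4)*(t^2 - 1) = (t + 1)*(t + 4)*(t - 1)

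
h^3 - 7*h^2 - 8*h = h*(h - 8)*(h + 1)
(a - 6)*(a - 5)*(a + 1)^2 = a^4 - 9*a^3 + 9*a^2 + 49*a + 30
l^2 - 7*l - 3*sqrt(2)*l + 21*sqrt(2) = (l - 7)*(l - 3*sqrt(2))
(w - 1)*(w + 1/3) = w^2 - 2*w/3 - 1/3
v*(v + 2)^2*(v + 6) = v^4 + 10*v^3 + 28*v^2 + 24*v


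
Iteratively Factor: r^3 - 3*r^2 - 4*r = (r)*(r^2 - 3*r - 4) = r*(r - 4)*(r + 1)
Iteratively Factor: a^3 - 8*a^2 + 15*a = (a - 5)*(a^2 - 3*a) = (a - 5)*(a - 3)*(a)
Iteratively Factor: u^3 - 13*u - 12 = (u + 3)*(u^2 - 3*u - 4) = (u + 1)*(u + 3)*(u - 4)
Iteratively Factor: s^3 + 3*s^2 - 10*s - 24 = (s + 4)*(s^2 - s - 6) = (s + 2)*(s + 4)*(s - 3)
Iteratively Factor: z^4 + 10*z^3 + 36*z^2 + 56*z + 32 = (z + 2)*(z^3 + 8*z^2 + 20*z + 16) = (z + 2)^2*(z^2 + 6*z + 8) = (z + 2)^2*(z + 4)*(z + 2)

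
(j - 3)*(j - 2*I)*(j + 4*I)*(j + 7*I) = j^4 - 3*j^3 + 9*I*j^3 - 6*j^2 - 27*I*j^2 + 18*j + 56*I*j - 168*I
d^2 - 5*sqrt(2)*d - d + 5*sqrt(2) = (d - 1)*(d - 5*sqrt(2))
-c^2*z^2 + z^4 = z^2*(-c + z)*(c + z)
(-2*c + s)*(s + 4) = -2*c*s - 8*c + s^2 + 4*s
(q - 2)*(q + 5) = q^2 + 3*q - 10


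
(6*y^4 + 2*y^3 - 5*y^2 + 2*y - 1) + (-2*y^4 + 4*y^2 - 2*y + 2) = 4*y^4 + 2*y^3 - y^2 + 1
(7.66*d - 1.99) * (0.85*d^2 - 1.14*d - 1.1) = 6.511*d^3 - 10.4239*d^2 - 6.1574*d + 2.189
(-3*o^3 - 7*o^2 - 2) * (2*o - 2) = -6*o^4 - 8*o^3 + 14*o^2 - 4*o + 4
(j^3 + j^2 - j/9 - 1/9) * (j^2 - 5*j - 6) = j^5 - 4*j^4 - 100*j^3/9 - 50*j^2/9 + 11*j/9 + 2/3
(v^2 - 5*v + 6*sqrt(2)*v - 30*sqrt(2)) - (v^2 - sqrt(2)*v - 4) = -5*v + 7*sqrt(2)*v - 30*sqrt(2) + 4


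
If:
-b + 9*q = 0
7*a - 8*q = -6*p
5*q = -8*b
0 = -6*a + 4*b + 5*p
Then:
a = 0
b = 0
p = 0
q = 0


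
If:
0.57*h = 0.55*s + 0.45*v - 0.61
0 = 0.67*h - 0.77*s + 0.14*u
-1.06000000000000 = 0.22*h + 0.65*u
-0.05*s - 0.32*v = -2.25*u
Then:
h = -4.72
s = -4.11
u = -0.03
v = 0.40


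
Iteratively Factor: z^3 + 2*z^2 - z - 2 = (z + 1)*(z^2 + z - 2) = (z + 1)*(z + 2)*(z - 1)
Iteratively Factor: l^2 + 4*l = (l)*(l + 4)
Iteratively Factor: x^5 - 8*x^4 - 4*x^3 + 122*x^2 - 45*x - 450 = (x - 5)*(x^4 - 3*x^3 - 19*x^2 + 27*x + 90) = (x - 5)*(x + 2)*(x^3 - 5*x^2 - 9*x + 45) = (x - 5)^2*(x + 2)*(x^2 - 9) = (x - 5)^2*(x - 3)*(x + 2)*(x + 3)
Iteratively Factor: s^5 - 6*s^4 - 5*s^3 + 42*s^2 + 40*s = (s + 1)*(s^4 - 7*s^3 + 2*s^2 + 40*s) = (s - 5)*(s + 1)*(s^3 - 2*s^2 - 8*s) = (s - 5)*(s - 4)*(s + 1)*(s^2 + 2*s) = (s - 5)*(s - 4)*(s + 1)*(s + 2)*(s)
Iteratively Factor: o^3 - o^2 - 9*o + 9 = (o - 3)*(o^2 + 2*o - 3) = (o - 3)*(o + 3)*(o - 1)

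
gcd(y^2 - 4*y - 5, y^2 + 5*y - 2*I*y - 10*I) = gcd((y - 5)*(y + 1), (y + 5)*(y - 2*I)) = 1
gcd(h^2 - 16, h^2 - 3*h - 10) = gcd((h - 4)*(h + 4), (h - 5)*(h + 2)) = 1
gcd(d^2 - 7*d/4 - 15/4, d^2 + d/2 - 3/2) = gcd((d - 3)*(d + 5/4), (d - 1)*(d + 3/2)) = 1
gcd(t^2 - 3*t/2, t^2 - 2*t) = t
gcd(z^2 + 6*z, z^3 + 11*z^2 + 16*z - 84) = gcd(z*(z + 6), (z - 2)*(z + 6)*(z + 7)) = z + 6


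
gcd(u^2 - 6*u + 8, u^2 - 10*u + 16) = u - 2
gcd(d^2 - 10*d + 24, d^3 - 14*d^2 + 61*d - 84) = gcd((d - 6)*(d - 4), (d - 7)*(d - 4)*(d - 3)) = d - 4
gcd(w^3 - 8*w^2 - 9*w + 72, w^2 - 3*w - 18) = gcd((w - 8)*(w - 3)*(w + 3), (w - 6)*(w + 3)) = w + 3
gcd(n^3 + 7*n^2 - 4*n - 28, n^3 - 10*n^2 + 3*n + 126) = 1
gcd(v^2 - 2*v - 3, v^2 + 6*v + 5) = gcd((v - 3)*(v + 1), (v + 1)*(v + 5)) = v + 1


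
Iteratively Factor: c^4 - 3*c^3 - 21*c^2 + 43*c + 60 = (c - 3)*(c^3 - 21*c - 20) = (c - 3)*(c + 4)*(c^2 - 4*c - 5) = (c - 3)*(c + 1)*(c + 4)*(c - 5)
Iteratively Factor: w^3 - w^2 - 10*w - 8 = (w + 1)*(w^2 - 2*w - 8) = (w - 4)*(w + 1)*(w + 2)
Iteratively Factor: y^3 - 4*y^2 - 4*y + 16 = (y - 4)*(y^2 - 4) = (y - 4)*(y - 2)*(y + 2)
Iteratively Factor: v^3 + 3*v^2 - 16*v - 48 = (v - 4)*(v^2 + 7*v + 12) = (v - 4)*(v + 4)*(v + 3)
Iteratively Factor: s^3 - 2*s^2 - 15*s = (s - 5)*(s^2 + 3*s) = s*(s - 5)*(s + 3)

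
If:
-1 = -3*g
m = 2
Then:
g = 1/3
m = 2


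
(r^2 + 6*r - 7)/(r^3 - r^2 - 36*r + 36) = (r + 7)/(r^2 - 36)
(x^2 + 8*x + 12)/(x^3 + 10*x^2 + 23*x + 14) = (x + 6)/(x^2 + 8*x + 7)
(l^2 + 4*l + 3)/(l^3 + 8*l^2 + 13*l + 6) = (l + 3)/(l^2 + 7*l + 6)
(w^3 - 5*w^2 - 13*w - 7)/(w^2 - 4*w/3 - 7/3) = 3*(w^2 - 6*w - 7)/(3*w - 7)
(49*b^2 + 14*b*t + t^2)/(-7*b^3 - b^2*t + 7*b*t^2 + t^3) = (7*b + t)/(-b^2 + t^2)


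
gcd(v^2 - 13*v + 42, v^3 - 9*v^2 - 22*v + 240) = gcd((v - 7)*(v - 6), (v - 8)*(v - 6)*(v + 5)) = v - 6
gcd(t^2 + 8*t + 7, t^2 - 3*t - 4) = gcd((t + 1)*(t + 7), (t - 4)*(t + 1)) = t + 1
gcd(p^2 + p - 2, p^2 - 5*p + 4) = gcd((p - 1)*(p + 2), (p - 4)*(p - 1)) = p - 1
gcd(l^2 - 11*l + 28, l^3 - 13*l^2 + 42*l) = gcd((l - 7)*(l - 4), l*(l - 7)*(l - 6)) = l - 7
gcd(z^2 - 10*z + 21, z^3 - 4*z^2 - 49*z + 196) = z - 7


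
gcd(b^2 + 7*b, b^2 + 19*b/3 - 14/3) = b + 7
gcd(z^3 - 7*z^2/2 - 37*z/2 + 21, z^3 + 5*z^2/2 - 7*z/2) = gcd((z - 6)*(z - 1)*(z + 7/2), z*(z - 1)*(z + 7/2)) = z^2 + 5*z/2 - 7/2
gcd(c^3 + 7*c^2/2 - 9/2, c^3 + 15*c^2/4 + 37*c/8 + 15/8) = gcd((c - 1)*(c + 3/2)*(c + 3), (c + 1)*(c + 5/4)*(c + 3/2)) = c + 3/2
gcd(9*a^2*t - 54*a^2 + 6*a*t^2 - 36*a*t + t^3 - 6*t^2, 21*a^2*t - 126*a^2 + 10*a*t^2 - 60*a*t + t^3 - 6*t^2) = 3*a*t - 18*a + t^2 - 6*t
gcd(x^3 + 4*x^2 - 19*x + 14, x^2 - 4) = x - 2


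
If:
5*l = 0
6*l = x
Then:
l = 0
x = 0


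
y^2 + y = y*(y + 1)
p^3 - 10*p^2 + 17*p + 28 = (p - 7)*(p - 4)*(p + 1)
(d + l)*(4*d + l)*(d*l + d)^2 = 4*d^4*l^2 + 8*d^4*l + 4*d^4 + 5*d^3*l^3 + 10*d^3*l^2 + 5*d^3*l + d^2*l^4 + 2*d^2*l^3 + d^2*l^2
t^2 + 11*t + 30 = (t + 5)*(t + 6)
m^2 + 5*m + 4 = (m + 1)*(m + 4)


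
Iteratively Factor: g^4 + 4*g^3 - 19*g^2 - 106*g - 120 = (g + 2)*(g^3 + 2*g^2 - 23*g - 60) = (g + 2)*(g + 3)*(g^2 - g - 20) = (g - 5)*(g + 2)*(g + 3)*(g + 4)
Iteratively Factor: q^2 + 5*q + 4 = (q + 4)*(q + 1)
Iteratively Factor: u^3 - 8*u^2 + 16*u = (u - 4)*(u^2 - 4*u) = (u - 4)^2*(u)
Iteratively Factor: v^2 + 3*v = (v + 3)*(v)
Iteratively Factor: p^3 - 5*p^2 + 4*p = (p)*(p^2 - 5*p + 4) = p*(p - 4)*(p - 1)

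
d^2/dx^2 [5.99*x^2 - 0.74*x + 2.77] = 11.9800000000000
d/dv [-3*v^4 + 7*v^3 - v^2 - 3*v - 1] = -12*v^3 + 21*v^2 - 2*v - 3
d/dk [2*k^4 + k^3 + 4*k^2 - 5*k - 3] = 8*k^3 + 3*k^2 + 8*k - 5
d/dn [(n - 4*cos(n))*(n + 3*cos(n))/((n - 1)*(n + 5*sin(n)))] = ((1 - n)*(n - 4*cos(n))*(n + 3*cos(n))*(5*cos(n) + 1) + (n - 1)*(n + 5*sin(n))*(n*sin(n) + 2*n + 12*sin(2*n) - cos(n)) - (n + 5*sin(n))*(n - 4*cos(n))*(n + 3*cos(n)))/((n - 1)^2*(n + 5*sin(n))^2)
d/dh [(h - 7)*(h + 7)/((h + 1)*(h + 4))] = (5*h^2 + 106*h + 245)/(h^4 + 10*h^3 + 33*h^2 + 40*h + 16)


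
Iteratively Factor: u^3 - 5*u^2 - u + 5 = (u + 1)*(u^2 - 6*u + 5) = (u - 1)*(u + 1)*(u - 5)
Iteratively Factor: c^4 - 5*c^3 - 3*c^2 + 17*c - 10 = (c + 2)*(c^3 - 7*c^2 + 11*c - 5) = (c - 5)*(c + 2)*(c^2 - 2*c + 1) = (c - 5)*(c - 1)*(c + 2)*(c - 1)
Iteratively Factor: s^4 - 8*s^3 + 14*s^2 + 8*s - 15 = (s + 1)*(s^3 - 9*s^2 + 23*s - 15) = (s - 3)*(s + 1)*(s^2 - 6*s + 5) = (s - 3)*(s - 1)*(s + 1)*(s - 5)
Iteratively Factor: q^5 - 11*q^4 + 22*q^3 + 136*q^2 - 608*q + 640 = (q - 5)*(q^4 - 6*q^3 - 8*q^2 + 96*q - 128) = (q - 5)*(q + 4)*(q^3 - 10*q^2 + 32*q - 32) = (q - 5)*(q - 4)*(q + 4)*(q^2 - 6*q + 8) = (q - 5)*(q - 4)^2*(q + 4)*(q - 2)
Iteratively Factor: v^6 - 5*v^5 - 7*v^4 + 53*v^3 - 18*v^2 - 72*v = (v)*(v^5 - 5*v^4 - 7*v^3 + 53*v^2 - 18*v - 72) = v*(v - 2)*(v^4 - 3*v^3 - 13*v^2 + 27*v + 36) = v*(v - 2)*(v + 1)*(v^3 - 4*v^2 - 9*v + 36) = v*(v - 2)*(v + 1)*(v + 3)*(v^2 - 7*v + 12) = v*(v - 3)*(v - 2)*(v + 1)*(v + 3)*(v - 4)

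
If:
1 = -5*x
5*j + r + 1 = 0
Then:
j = -r/5 - 1/5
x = -1/5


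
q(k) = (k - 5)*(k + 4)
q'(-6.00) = -13.00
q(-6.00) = 22.00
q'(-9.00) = -19.00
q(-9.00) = 70.00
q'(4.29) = 7.58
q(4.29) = -5.89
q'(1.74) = 2.48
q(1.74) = -18.71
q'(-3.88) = -8.76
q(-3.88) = -1.07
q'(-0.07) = -1.14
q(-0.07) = -19.93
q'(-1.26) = -3.52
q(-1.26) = -17.15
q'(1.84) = 2.68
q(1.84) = -18.45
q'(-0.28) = -1.56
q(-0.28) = -19.64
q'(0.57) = 0.14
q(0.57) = -20.25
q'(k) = 2*k - 1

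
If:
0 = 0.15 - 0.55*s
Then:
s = 0.27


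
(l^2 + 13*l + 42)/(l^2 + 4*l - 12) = (l + 7)/(l - 2)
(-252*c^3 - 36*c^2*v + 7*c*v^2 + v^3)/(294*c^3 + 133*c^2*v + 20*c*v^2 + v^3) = (-6*c + v)/(7*c + v)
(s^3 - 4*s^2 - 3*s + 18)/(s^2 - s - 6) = s - 3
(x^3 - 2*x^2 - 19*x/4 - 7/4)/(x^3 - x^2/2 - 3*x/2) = (4*x^2 - 12*x - 7)/(2*x*(2*x - 3))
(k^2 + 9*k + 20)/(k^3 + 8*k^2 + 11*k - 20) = 1/(k - 1)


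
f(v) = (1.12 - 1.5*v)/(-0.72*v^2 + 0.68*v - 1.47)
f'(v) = (1.12 - 1.5*v)*(1.44*v - 0.68)/(-0.72*v^2 + 0.68*v - 1.47)^2 - 1.5/(-0.72*v^2 + 0.68*v - 1.47) = (-1.08*v^2 + 1.6128*v + 1.4434)/(0.5184*v^4 - 0.9792*v^3 + 2.5792*v^2 - 1.9992*v + 2.1609)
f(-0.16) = -0.85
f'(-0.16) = 0.45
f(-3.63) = -0.49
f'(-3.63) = -0.10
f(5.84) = 0.35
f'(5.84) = -0.05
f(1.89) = 0.62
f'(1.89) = 0.08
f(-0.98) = -0.92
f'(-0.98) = -0.15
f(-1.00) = -0.91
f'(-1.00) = -0.15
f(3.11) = 0.56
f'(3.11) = -0.10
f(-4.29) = -0.43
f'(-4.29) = -0.08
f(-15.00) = -0.14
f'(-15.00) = -0.01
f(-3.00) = -0.56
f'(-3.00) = -0.13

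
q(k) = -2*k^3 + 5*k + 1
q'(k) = 5 - 6*k^2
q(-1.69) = 2.20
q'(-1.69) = -12.14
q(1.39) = 2.58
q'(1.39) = -6.59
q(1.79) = -1.52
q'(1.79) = -14.22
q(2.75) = -26.84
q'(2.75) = -40.38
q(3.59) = -73.59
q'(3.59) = -72.33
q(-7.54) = 820.62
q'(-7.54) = -336.11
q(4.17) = -123.17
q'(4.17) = -99.33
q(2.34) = -12.93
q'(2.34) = -27.85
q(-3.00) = 40.00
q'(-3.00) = -49.00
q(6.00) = -401.00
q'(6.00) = -211.00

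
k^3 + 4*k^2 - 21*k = k*(k - 3)*(k + 7)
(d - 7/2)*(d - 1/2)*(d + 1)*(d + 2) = d^4 - d^3 - 33*d^2/4 - 11*d/4 + 7/2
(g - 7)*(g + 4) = g^2 - 3*g - 28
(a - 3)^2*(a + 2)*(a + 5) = a^4 + a^3 - 23*a^2 + 3*a + 90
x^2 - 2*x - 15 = (x - 5)*(x + 3)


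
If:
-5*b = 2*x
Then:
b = -2*x/5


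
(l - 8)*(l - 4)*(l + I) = l^3 - 12*l^2 + I*l^2 + 32*l - 12*I*l + 32*I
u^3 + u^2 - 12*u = u*(u - 3)*(u + 4)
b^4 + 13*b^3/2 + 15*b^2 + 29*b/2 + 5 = (b + 1)*(b + 5/2)*(sqrt(2)*b/2 + sqrt(2))*(sqrt(2)*b + sqrt(2))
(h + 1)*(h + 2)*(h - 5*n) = h^3 - 5*h^2*n + 3*h^2 - 15*h*n + 2*h - 10*n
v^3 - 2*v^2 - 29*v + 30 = (v - 6)*(v - 1)*(v + 5)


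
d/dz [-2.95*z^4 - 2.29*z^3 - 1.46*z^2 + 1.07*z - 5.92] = -11.8*z^3 - 6.87*z^2 - 2.92*z + 1.07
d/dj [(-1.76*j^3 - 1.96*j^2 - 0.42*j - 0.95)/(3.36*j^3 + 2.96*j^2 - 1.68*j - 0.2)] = (1.376*j^4 + 8.736*j^3 + 15.168*j^2 + 6.408*j - 1.512)/(11.2896*j^6 + 19.8912*j^5 - 2.528*j^4 - 11.2896*j^3 + 1.6384*j^2 + 0.672*j + 0.04)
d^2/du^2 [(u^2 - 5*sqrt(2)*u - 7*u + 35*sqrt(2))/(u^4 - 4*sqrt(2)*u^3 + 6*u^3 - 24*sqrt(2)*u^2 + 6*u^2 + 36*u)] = 2*(3*u^8 - 42*sqrt(2)*u^7 - 24*u^7 + 46*u^6 + 310*sqrt(2)*u^6 - 3810*u^5 + 3552*sqrt(2)*u^5 - 34920*u^4 + 17250*sqrt(2)*u^4 - 99660*u^3 + 63372*sqrt(2)*u^3 - 90720*u^2 + 147420*sqrt(2)*u^2 - 181440*u + 22680*sqrt(2)*u + 45360*sqrt(2))/(u^3*(u^9 - 12*sqrt(2)*u^8 + 18*u^8 - 216*sqrt(2)*u^7 + 222*u^7 - 1568*sqrt(2)*u^6 + 2268*u^6 - 7488*sqrt(2)*u^5 + 12996*u^5 - 29808*sqrt(2)*u^4 + 36936*u^4 - 66528*sqrt(2)*u^3 + 74088*u^3 - 46656*sqrt(2)*u^2 + 151632*u^2 - 93312*sqrt(2)*u + 23328*u + 46656))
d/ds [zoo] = 0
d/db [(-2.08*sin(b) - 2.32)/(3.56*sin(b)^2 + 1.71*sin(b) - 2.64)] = (7.4048*sin(b)^2 + 16.5184*sin(b) + 9.4584)*cos(b)/(12.6736*sin(b)^4 + 12.1752*sin(b)^3 - 15.8727*sin(b)^2 - 9.0288*sin(b) + 6.9696)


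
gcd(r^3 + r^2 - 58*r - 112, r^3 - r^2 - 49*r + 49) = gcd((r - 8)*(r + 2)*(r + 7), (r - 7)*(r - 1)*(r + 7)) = r + 7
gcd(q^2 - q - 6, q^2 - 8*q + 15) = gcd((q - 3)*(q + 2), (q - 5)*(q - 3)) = q - 3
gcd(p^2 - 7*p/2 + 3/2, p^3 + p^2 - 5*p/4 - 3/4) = 1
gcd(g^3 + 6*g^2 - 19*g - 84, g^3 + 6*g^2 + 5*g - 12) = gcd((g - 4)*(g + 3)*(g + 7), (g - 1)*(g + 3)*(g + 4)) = g + 3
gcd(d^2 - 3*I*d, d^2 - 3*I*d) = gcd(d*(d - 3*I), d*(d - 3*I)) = d^2 - 3*I*d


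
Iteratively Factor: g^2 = (g)*(g)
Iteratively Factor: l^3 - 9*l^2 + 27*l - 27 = (l - 3)*(l^2 - 6*l + 9) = (l - 3)^2*(l - 3)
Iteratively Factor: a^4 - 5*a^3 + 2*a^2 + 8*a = (a - 4)*(a^3 - a^2 - 2*a) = (a - 4)*(a + 1)*(a^2 - 2*a) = a*(a - 4)*(a + 1)*(a - 2)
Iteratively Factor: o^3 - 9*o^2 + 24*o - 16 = (o - 4)*(o^2 - 5*o + 4) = (o - 4)*(o - 1)*(o - 4)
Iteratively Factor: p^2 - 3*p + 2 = (p - 2)*(p - 1)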